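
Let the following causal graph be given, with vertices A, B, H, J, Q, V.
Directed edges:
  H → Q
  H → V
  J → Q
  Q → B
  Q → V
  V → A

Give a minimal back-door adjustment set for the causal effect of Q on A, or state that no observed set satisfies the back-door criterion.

Q→A: minimal back-door set {H}.

desc(Q)\{Q}={A,B,V}; candidates ⊆ {H,J}.
size 0: {}; under {} Q still reaches {A,H,J,V} ∋ A.
{H}: Q⊥A given {H} in G with Q→· removed — back-door holds.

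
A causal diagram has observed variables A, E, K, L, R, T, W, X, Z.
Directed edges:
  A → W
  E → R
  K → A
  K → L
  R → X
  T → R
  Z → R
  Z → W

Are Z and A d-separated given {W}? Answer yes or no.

Bayes-Ball from Z | {W} reaches {A,K,L,R,X}.
A ∈ reach(Z|{W}) ⇒ Z ⊥̸ A | {W}.

No — Z and A are d-connected given {W}.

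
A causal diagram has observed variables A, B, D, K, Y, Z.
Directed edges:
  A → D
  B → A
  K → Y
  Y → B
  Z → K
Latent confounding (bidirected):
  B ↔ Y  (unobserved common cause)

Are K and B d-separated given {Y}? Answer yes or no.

Bayes-Ball from K | {Y} reaches {A,B,D,Z}.
B ∈ reach(K|{Y}) ⇒ K ⊥̸ B | {Y}.

No — K and B are d-connected given {Y}.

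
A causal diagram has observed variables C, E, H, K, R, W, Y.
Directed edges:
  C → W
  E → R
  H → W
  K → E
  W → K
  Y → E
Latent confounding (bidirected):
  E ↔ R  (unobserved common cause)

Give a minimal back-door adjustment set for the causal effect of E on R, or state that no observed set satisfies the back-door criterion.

desc(E)\{E}={R}; candidates ⊆ {C,H,K,W,Y}.
E↔R: latent back-door arc(s) into E.
size 0: {}; under {} E still reaches {C,H,K,R,W,Y} ∋ R.
size 1: {C}, {H}, {K} …(+2); under {C} E still reaches {H,K,R,W,Y} ∋ R.
size 2: {C,H}, {C,K}, {C,W} …(+7); under {C,H} E still reaches {K,R,W,Y} ∋ R.
E↔R cannot be blocked by any observed set — no back-door set.

E→R: no observed back-door set.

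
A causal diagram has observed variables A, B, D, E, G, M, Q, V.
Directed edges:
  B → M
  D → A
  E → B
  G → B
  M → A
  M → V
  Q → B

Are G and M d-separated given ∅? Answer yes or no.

No — G and M are d-connected given ∅.

Bayes-Ball from G | ∅ reaches {A,B,M,V}.
M ∈ reach(G|∅) ⇒ G ⊥̸ M | ∅.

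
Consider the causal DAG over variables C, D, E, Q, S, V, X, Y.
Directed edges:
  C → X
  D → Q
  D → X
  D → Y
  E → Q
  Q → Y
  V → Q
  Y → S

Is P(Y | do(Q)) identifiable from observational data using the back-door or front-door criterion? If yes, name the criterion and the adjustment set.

desc(Q)\{Q}={S,Y}; candidates ⊆ {C,D,E,V,X}.
size 0: {}; under {} Q still reaches {D,E,S,V,X,Y} ∋ Y.
{D}: Q⊥Y given {D} in G with Q→· removed — back-door holds.
P(Y|do(Q)) = Σ_{D} P(Y|Q,D)·P(D).

P(Y|do(Q)): backdoor, adjust for {D}.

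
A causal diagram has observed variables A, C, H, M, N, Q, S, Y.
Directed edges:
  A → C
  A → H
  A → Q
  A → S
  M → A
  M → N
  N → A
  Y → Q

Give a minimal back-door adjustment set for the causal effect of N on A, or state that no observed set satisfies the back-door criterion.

N→A: minimal back-door set {M}.

desc(N)\{N}={A,C,H,Q,S}; candidates ⊆ {M,Y}.
size 0: {}; under {} N still reaches {A,C,H,M,Q,S} ∋ A.
{M}: N⊥A given {M} in G with N→· removed — back-door holds.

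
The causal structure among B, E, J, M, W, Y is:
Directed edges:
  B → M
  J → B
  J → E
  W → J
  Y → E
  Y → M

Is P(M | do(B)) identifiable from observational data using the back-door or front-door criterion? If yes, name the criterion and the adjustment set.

desc(B)\{B}={M}; candidates ⊆ {E,J,W,Y}.
∅: B⊥M given ∅ in G with B→· removed — back-door holds.
P(M|do(B)) = P(M|B) — no adjustment needed.

P(M|do(B)): backdoor, adjust for ∅.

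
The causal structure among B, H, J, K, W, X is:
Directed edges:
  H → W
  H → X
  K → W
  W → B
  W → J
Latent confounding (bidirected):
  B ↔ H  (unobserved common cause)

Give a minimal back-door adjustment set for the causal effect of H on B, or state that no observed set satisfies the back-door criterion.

H→B: no observed back-door set.

desc(H)\{H}={B,J,W,X}; candidates ⊆ {K}.
H↔B: latent back-door arc(s) into H.
size 0: {}; under {} H still reaches {B} ∋ B.
size 1: {K}; under {K} H still reaches {B} ∋ B.
H↔B cannot be blocked by any observed set — no back-door set.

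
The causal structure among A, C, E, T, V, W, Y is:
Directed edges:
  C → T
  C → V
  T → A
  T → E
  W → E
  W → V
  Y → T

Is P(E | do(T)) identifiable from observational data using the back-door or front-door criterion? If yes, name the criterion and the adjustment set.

P(E|do(T)): backdoor, adjust for ∅.

desc(T)\{T}={A,E}; candidates ⊆ {C,V,W,Y}.
∅: T⊥E given ∅ in G with T→· removed — back-door holds.
P(E|do(T)) = P(E|T) — no adjustment needed.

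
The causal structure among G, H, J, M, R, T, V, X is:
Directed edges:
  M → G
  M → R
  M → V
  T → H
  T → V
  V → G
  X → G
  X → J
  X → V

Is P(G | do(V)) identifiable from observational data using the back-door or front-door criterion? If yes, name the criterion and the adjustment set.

desc(V)\{V}={G}; candidates ⊆ {H,J,M,R,T,X}.
size 0: {}; under {} V still reaches {G,H,J,M,R,T,X} ∋ G.
size 1: {H}, {J}, {M} …(+3); under {H} V still reaches {G,J,M,R,T,X} ∋ G.
{M,X}: V⊥G given {M,X} in G with V→· removed — back-door holds.
P(G|do(V)) = Σ_{M,X} P(G|V,M,X)·P(M,X).

P(G|do(V)): backdoor, adjust for {M, X}.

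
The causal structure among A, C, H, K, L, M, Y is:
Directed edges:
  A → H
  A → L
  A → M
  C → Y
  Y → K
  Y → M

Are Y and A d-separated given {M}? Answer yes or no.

Bayes-Ball from Y | {M} reaches {A,C,H,K,L}.
A ∈ reach(Y|{M}) ⇒ Y ⊥̸ A | {M}.

No — Y and A are d-connected given {M}.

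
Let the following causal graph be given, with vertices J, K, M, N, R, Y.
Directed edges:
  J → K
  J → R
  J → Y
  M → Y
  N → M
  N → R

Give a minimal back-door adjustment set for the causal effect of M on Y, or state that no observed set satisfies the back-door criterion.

M→Y: minimal back-door set ∅.

desc(M)\{M}={Y}; candidates ⊆ {J,K,N,R}.
∅: M⊥Y given ∅ in G with M→· removed — back-door holds.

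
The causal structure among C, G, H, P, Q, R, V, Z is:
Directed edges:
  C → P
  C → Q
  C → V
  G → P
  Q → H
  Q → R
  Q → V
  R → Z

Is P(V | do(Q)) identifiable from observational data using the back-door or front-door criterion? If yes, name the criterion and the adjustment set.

desc(Q)\{Q}={H,R,V,Z}; candidates ⊆ {C,G,P}.
size 0: {}; under {} Q still reaches {C,P,V} ∋ V.
{C}: Q⊥V given {C} in G with Q→· removed — back-door holds.
P(V|do(Q)) = Σ_{C} P(V|Q,C)·P(C).

P(V|do(Q)): backdoor, adjust for {C}.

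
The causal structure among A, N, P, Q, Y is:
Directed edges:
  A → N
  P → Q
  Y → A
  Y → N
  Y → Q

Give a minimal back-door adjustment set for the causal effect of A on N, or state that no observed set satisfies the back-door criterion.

desc(A)\{A}={N}; candidates ⊆ {P,Q,Y}.
size 0: {}; under {} A still reaches {N,Q,Y} ∋ N.
{Y}: A⊥N given {Y} in G with A→· removed — back-door holds.

A→N: minimal back-door set {Y}.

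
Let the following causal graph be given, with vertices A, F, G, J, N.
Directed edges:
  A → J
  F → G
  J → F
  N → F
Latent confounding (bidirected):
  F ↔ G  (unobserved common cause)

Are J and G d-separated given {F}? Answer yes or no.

No — J and G are d-connected given {F}.

Bayes-Ball from J | {F} reaches {A,G,N}.
G ∈ reach(J|{F}) ⇒ J ⊥̸ G | {F}.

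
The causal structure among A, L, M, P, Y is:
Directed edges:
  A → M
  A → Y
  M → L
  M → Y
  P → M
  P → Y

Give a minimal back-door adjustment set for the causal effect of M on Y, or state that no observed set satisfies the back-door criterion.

M→Y: minimal back-door set {A, P}.

desc(M)\{M}={L,Y}; candidates ⊆ {A,P}.
size 0: {}; under {} M still reaches {A,P,Y} ∋ Y.
size 1: {A}, {P}; under {A} M still reaches {P,Y} ∋ Y.
{A,P}: M⊥Y given {A,P} in G with M→· removed — back-door holds.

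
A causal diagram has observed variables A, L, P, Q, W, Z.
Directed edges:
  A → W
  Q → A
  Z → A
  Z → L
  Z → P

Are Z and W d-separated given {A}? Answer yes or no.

Yes — Z ⊥ W | {A}.

Bayes-Ball from Z | {A} reaches {L,P,Q}.
W ∉ reach(Z|{A}) ⇒ Z ⊥ W | {A}.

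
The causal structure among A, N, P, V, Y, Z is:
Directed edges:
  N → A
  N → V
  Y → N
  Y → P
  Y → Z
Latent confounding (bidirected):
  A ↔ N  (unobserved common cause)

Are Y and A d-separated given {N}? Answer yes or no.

No — Y and A are d-connected given {N}.

Bayes-Ball from Y | {N} reaches {A,P,Z}.
A ∈ reach(Y|{N}) ⇒ Y ⊥̸ A | {N}.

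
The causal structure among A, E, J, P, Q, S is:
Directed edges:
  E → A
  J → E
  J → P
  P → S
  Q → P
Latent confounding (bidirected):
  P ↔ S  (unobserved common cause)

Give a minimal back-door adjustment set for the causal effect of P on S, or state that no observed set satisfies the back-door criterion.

P→S: no observed back-door set.

desc(P)\{P}={S}; candidates ⊆ {A,E,J,Q}.
P↔S: latent back-door arc(s) into P.
size 0: {}; under {} P still reaches {A,E,J,Q,S} ∋ S.
size 1: {A}, {E}, {J} …(+1); under {A} P still reaches {E,J,Q,S} ∋ S.
size 2: {A,E}, {A,J}, {A,Q} …(+3); under {A,E} P still reaches {J,Q,S} ∋ S.
P↔S cannot be blocked by any observed set — no back-door set.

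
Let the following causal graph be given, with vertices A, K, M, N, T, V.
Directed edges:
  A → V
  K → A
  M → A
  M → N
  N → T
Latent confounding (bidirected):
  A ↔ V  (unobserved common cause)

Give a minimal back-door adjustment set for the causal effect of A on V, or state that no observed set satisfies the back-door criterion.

desc(A)\{A}={V}; candidates ⊆ {K,M,N,T}.
A↔V: latent back-door arc(s) into A.
size 0: {}; under {} A still reaches {K,M,N,T,V} ∋ V.
size 1: {K}, {M}, {N} …(+1); under {K} A still reaches {M,N,T,V} ∋ V.
size 2: {K,M}, {K,N}, {K,T} …(+3); under {K,M} A still reaches {V} ∋ V.
A↔V cannot be blocked by any observed set — no back-door set.

A→V: no observed back-door set.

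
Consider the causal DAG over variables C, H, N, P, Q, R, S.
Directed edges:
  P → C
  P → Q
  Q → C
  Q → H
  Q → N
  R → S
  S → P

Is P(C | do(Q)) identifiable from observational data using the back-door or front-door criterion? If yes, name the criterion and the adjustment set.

P(C|do(Q)): backdoor, adjust for {P}.

desc(Q)\{Q}={C,H,N}; candidates ⊆ {P,R,S}.
size 0: {}; under {} Q still reaches {C,P,R,S} ∋ C.
{P}: Q⊥C given {P} in G with Q→· removed — back-door holds.
P(C|do(Q)) = Σ_{P} P(C|Q,P)·P(P).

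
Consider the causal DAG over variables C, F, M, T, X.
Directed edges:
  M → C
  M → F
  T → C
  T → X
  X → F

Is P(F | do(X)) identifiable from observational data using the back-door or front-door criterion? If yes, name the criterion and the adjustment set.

P(F|do(X)): backdoor, adjust for ∅.

desc(X)\{X}={F}; candidates ⊆ {C,M,T}.
∅: X⊥F given ∅ in G with X→· removed — back-door holds.
P(F|do(X)) = P(F|X) — no adjustment needed.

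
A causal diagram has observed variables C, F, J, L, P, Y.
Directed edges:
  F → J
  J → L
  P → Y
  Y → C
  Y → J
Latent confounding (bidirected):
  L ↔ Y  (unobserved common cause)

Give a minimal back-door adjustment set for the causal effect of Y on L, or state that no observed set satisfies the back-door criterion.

desc(Y)\{Y}={C,J,L}; candidates ⊆ {F,P}.
Y↔L: latent back-door arc(s) into Y.
size 0: {}; under {} Y still reaches {L,P} ∋ L.
size 1: {F}, {P}; under {F} Y still reaches {L,P} ∋ L.
size 2: {F,P}; under {F,P} Y still reaches {L} ∋ L.
Y↔L cannot be blocked by any observed set — no back-door set.

Y→L: no observed back-door set.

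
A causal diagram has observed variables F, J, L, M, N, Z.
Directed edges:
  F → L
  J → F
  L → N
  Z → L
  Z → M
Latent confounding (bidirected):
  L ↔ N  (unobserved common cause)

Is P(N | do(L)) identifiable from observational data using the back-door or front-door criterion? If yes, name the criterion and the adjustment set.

P(N|do(L)): not identifiable (no BD/FD set).

desc(L)\{L}={N}; candidates ⊆ {F,J,M,Z}.
L↔N: latent back-door arc(s) into L.
size 0: {}; under {} L still reaches {F,J,M,N,Z} ∋ N.
size 1: {F}, {J}, {M} …(+1); under {F} L still reaches {M,N,Z} ∋ N.
size 2: {F,J}, {F,M}, {F,Z} …(+3); under {F,J} L still reaches {M,N,Z} ∋ N.
L↔N cannot be blocked by any observed set — no back-door set.
No mediator lies on a directed L→…→N path.
Neither criterion identifies P(N|do(L)) in this graph.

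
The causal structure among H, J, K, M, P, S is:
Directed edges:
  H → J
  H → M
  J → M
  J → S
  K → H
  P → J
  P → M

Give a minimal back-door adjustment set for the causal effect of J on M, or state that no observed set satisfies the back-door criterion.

J→M: minimal back-door set {H, P}.

desc(J)\{J}={M,S}; candidates ⊆ {H,K,P}.
size 0: {}; under {} J still reaches {H,K,M,P} ∋ M.
size 1: {H}, {K}, {P}; under {H} J still reaches {M,P} ∋ M.
{H,P}: J⊥M given {H,P} in G with J→· removed — back-door holds.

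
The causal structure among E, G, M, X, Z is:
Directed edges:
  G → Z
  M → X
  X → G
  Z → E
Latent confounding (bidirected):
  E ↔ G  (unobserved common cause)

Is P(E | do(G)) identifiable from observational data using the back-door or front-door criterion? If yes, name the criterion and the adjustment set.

desc(G)\{G}={E,Z}; candidates ⊆ {M,X}.
G↔E: latent back-door arc(s) into G.
size 0: {}; under {} G still reaches {E,M,X} ∋ E.
size 1: {M}, {X}; under {M} G still reaches {E,X} ∋ E.
size 2: {M,X}; under {M,X} G still reaches {E} ∋ E.
G↔E cannot be blocked by any observed set — no back-door set.
{Z}: (i) intercepts every directed G→E path; (ii) no back-door G→{Z}; (iii) {G} blocks every back-door {Z}→E. Front-door holds.
P(E|do(G)) = Σ_{Z} P(Z|G) Σ_{G'} P(E|Z,G')P(G').

P(E|do(G)): frontdoor, adjust for {Z}.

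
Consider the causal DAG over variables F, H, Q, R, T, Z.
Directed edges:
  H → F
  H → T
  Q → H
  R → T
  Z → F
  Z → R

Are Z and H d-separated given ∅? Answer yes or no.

Yes — Z ⊥ H | ∅.

Bayes-Ball from Z | ∅ reaches {F,R,T}.
H ∉ reach(Z|∅) ⇒ Z ⊥ H | ∅.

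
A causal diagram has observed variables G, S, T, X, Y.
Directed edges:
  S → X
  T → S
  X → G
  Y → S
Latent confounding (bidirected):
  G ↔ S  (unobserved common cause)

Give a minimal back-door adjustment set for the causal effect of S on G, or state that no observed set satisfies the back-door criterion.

desc(S)\{S}={G,X}; candidates ⊆ {T,Y}.
S↔G: latent back-door arc(s) into S.
size 0: {}; under {} S still reaches {G,T,Y} ∋ G.
size 1: {T}, {Y}; under {T} S still reaches {G,Y} ∋ G.
size 2: {T,Y}; under {T,Y} S still reaches {G} ∋ G.
S↔G cannot be blocked by any observed set — no back-door set.

S→G: no observed back-door set.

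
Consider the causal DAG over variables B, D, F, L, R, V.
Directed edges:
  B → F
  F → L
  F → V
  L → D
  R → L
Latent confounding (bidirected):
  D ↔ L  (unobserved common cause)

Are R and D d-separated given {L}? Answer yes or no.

Bayes-Ball from R | {L} reaches {B,D,F,V}.
D ∈ reach(R|{L}) ⇒ R ⊥̸ D | {L}.

No — R and D are d-connected given {L}.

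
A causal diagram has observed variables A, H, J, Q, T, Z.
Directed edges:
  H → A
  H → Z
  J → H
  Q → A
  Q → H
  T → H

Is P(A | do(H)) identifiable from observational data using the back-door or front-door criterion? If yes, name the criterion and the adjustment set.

P(A|do(H)): backdoor, adjust for {Q}.

desc(H)\{H}={A,Z}; candidates ⊆ {J,Q,T}.
size 0: {}; under {} H still reaches {A,J,Q,T} ∋ A.
{Q}: H⊥A given {Q} in G with H→· removed — back-door holds.
P(A|do(H)) = Σ_{Q} P(A|H,Q)·P(Q).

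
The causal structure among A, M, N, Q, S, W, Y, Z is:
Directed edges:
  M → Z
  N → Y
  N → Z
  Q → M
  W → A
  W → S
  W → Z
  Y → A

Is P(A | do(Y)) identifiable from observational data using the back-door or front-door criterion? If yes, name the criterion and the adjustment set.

P(A|do(Y)): backdoor, adjust for ∅.

desc(Y)\{Y}={A}; candidates ⊆ {M,N,Q,S,W,Z}.
∅: Y⊥A given ∅ in G with Y→· removed — back-door holds.
P(A|do(Y)) = P(A|Y) — no adjustment needed.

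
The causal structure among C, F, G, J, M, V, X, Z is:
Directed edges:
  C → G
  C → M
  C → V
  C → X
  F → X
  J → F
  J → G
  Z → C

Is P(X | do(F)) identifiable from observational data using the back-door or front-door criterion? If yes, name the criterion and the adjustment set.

desc(F)\{F}={X}; candidates ⊆ {C,G,J,M,V,Z}.
∅: F⊥X given ∅ in G with F→· removed — back-door holds.
P(X|do(F)) = P(X|F) — no adjustment needed.

P(X|do(F)): backdoor, adjust for ∅.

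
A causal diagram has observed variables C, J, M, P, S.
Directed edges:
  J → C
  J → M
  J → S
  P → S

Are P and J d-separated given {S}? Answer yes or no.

Bayes-Ball from P | {S} reaches {C,J,M}.
J ∈ reach(P|{S}) ⇒ P ⊥̸ J | {S}.

No — P and J are d-connected given {S}.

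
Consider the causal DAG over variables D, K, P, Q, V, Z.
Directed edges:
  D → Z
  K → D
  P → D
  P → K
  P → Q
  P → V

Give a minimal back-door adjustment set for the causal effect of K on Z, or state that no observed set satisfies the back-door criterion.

desc(K)\{K}={D,Z}; candidates ⊆ {P,Q,V}.
size 0: {}; under {} K still reaches {D,P,Q,V,Z} ∋ Z.
{P}: K⊥Z given {P} in G with K→· removed — back-door holds.

K→Z: minimal back-door set {P}.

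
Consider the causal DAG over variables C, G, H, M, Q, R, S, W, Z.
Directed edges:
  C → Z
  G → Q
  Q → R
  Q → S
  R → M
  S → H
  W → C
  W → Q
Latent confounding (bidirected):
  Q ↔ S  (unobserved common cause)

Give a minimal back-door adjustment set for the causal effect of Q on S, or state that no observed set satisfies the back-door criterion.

desc(Q)\{Q}={H,M,R,S}; candidates ⊆ {C,G,W,Z}.
Q↔S: latent back-door arc(s) into Q.
size 0: {}; under {} Q still reaches {C,G,H,S,W,Z} ∋ S.
size 1: {C}, {G}, {W} …(+1); under {C} Q still reaches {G,H,S,W} ∋ S.
size 2: {C,G}, {C,W}, {C,Z} …(+3); under {C,G} Q still reaches {H,S,W} ∋ S.
Q↔S cannot be blocked by any observed set — no back-door set.

Q→S: no observed back-door set.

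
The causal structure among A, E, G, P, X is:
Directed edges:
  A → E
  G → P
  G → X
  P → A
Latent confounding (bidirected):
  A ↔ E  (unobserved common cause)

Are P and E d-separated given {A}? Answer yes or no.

No — P and E are d-connected given {A}.

Bayes-Ball from P | {A} reaches {E,G,X}.
E ∈ reach(P|{A}) ⇒ P ⊥̸ E | {A}.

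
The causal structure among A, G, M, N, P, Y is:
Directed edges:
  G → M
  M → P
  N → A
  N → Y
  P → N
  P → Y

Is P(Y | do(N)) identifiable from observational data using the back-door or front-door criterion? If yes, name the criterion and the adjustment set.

desc(N)\{N}={A,Y}; candidates ⊆ {G,M,P}.
size 0: {}; under {} N still reaches {G,M,P,Y} ∋ Y.
{P}: N⊥Y given {P} in G with N→· removed — back-door holds.
P(Y|do(N)) = Σ_{P} P(Y|N,P)·P(P).

P(Y|do(N)): backdoor, adjust for {P}.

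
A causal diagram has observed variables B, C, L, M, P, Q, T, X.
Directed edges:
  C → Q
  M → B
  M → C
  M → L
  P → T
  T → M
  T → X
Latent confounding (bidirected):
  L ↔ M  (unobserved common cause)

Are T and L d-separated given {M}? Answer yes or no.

No — T and L are d-connected given {M}.

Bayes-Ball from T | {M} reaches {L,P,X}.
L ∈ reach(T|{M}) ⇒ T ⊥̸ L | {M}.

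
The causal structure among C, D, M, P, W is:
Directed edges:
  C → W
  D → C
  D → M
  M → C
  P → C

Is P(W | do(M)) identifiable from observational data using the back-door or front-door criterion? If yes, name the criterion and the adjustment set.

desc(M)\{M}={C,W}; candidates ⊆ {D,P}.
size 0: {}; under {} M still reaches {C,D,W} ∋ W.
{D}: M⊥W given {D} in G with M→· removed — back-door holds.
P(W|do(M)) = Σ_{D} P(W|M,D)·P(D).

P(W|do(M)): backdoor, adjust for {D}.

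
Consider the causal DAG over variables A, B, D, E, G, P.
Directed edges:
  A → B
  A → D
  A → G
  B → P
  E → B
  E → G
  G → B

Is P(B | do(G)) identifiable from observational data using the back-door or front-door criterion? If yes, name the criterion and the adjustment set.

P(B|do(G)): backdoor, adjust for {A, E}.

desc(G)\{G}={B,P}; candidates ⊆ {A,D,E}.
size 0: {}; under {} G still reaches {A,B,D,E,P} ∋ B.
size 1: {A}, {D}, {E}; under {A} G still reaches {B,E,P} ∋ B.
{A,E}: G⊥B given {A,E} in G with G→· removed — back-door holds.
P(B|do(G)) = Σ_{A,E} P(B|G,A,E)·P(A,E).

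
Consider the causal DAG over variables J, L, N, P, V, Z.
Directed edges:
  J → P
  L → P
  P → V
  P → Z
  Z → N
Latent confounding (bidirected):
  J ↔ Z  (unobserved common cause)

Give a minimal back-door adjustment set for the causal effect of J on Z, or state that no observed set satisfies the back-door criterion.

J→Z: no observed back-door set.

desc(J)\{J}={N,P,V,Z}; candidates ⊆ {L}.
J↔Z: latent back-door arc(s) into J.
size 0: {}; under {} J still reaches {N,Z} ∋ Z.
size 1: {L}; under {L} J still reaches {N,Z} ∋ Z.
J↔Z cannot be blocked by any observed set — no back-door set.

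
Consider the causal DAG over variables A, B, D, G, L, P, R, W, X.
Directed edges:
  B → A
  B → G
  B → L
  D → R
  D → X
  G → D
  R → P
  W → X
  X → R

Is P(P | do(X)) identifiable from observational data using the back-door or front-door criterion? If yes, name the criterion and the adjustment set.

desc(X)\{X}={P,R}; candidates ⊆ {A,B,D,G,L,W}.
size 0: {}; under {} X still reaches {A,B,D,G,L,P,R,W} ∋ P.
{D}: X⊥P given {D} in G with X→· removed — back-door holds.
P(P|do(X)) = Σ_{D} P(P|X,D)·P(D).

P(P|do(X)): backdoor, adjust for {D}.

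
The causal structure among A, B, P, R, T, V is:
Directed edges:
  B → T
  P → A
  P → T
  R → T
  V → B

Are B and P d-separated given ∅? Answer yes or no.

Bayes-Ball from B | ∅ reaches {T,V}.
P ∉ reach(B|∅) ⇒ B ⊥ P | ∅.

Yes — B ⊥ P | ∅.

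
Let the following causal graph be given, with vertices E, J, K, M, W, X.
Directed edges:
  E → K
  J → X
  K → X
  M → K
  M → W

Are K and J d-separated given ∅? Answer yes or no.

Bayes-Ball from K | ∅ reaches {E,M,W,X}.
J ∉ reach(K|∅) ⇒ K ⊥ J | ∅.

Yes — K ⊥ J | ∅.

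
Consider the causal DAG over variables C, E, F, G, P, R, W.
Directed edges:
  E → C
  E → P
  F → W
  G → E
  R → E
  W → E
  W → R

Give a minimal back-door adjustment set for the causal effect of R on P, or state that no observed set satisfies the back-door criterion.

desc(R)\{R}={C,E,P}; candidates ⊆ {F,G,W}.
size 0: {}; under {} R still reaches {C,E,F,P,W} ∋ P.
{W}: R⊥P given {W} in G with R→· removed — back-door holds.

R→P: minimal back-door set {W}.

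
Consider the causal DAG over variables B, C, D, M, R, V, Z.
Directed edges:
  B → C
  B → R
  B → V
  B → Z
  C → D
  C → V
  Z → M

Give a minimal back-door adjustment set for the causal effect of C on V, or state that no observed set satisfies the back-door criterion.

desc(C)\{C}={D,V}; candidates ⊆ {B,M,R,Z}.
size 0: {}; under {} C still reaches {B,M,R,V,Z} ∋ V.
{B}: C⊥V given {B} in G with C→· removed — back-door holds.

C→V: minimal back-door set {B}.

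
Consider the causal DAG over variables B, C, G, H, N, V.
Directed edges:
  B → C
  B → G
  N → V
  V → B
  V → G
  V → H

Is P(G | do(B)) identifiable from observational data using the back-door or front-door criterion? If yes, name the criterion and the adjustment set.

P(G|do(B)): backdoor, adjust for {V}.

desc(B)\{B}={C,G}; candidates ⊆ {H,N,V}.
size 0: {}; under {} B still reaches {G,H,N,V} ∋ G.
{V}: B⊥G given {V} in G with B→· removed — back-door holds.
P(G|do(B)) = Σ_{V} P(G|B,V)·P(V).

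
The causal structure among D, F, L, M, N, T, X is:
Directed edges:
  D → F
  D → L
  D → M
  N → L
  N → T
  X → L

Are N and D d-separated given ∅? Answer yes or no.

Bayes-Ball from N | ∅ reaches {L,T}.
D ∉ reach(N|∅) ⇒ N ⊥ D | ∅.

Yes — N ⊥ D | ∅.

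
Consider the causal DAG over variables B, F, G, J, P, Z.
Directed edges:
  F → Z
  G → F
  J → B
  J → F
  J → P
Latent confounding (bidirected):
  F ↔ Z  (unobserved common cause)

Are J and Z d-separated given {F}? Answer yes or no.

Bayes-Ball from J | {F} reaches {B,G,P,Z}.
Z ∈ reach(J|{F}) ⇒ J ⊥̸ Z | {F}.

No — J and Z are d-connected given {F}.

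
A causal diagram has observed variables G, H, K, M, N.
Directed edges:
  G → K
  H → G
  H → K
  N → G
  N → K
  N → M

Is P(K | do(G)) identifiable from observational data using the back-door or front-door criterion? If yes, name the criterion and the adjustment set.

P(K|do(G)): backdoor, adjust for {H, N}.

desc(G)\{G}={K}; candidates ⊆ {H,M,N}.
size 0: {}; under {} G still reaches {H,K,M,N} ∋ K.
size 1: {H}, {M}, {N}; under {H} G still reaches {K,M,N} ∋ K.
{H,N}: G⊥K given {H,N} in G with G→· removed — back-door holds.
P(K|do(G)) = Σ_{H,N} P(K|G,H,N)·P(H,N).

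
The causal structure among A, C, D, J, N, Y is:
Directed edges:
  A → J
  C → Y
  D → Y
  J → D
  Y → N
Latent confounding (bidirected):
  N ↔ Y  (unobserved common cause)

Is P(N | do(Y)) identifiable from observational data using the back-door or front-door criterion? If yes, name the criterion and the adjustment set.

desc(Y)\{Y}={N}; candidates ⊆ {A,C,D,J}.
Y↔N: latent back-door arc(s) into Y.
size 0: {}; under {} Y still reaches {A,C,D,J,N} ∋ N.
size 1: {A}, {C}, {D} …(+1); under {A} Y still reaches {C,D,J,N} ∋ N.
size 2: {A,C}, {A,D}, {A,J} …(+3); under {A,C} Y still reaches {D,J,N} ∋ N.
Y↔N cannot be blocked by any observed set — no back-door set.
No mediator lies on a directed Y→…→N path.
Neither criterion identifies P(N|do(Y)) in this graph.

P(N|do(Y)): not identifiable (no BD/FD set).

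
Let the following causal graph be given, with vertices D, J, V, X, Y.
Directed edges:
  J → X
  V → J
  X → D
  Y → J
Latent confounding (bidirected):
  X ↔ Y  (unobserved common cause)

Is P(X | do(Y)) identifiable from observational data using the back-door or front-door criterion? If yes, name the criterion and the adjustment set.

desc(Y)\{Y}={D,J,X}; candidates ⊆ {V}.
Y↔X: latent back-door arc(s) into Y.
size 0: {}; under {} Y still reaches {D,X} ∋ X.
size 1: {V}; under {V} Y still reaches {D,X} ∋ X.
Y↔X cannot be blocked by any observed set — no back-door set.
{J}: (i) intercepts every directed Y→X path; (ii) no back-door Y→{J}; (iii) {Y} blocks every back-door {J}→X. Front-door holds.
P(X|do(Y)) = Σ_{J} P(J|Y) Σ_{Y'} P(X|J,Y')P(Y').

P(X|do(Y)): frontdoor, adjust for {J}.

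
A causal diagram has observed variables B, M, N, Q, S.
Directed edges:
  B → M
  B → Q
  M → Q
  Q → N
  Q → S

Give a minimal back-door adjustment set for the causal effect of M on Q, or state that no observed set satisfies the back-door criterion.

M→Q: minimal back-door set {B}.

desc(M)\{M}={N,Q,S}; candidates ⊆ {B}.
size 0: {}; under {} M still reaches {B,N,Q,S} ∋ Q.
{B}: M⊥Q given {B} in G with M→· removed — back-door holds.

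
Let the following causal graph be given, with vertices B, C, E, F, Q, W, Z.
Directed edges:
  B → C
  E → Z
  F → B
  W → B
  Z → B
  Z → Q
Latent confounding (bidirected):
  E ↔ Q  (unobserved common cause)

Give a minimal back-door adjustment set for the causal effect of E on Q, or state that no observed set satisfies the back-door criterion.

E→Q: no observed back-door set.

desc(E)\{E}={B,C,Q,Z}; candidates ⊆ {F,W}.
E↔Q: latent back-door arc(s) into E.
size 0: {}; under {} E still reaches {Q} ∋ Q.
size 1: {F}, {W}; under {F} E still reaches {Q} ∋ Q.
size 2: {F,W}; under {F,W} E still reaches {Q} ∋ Q.
E↔Q cannot be blocked by any observed set — no back-door set.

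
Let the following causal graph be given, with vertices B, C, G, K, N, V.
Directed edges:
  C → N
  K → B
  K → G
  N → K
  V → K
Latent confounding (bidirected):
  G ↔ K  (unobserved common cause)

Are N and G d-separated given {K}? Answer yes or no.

Bayes-Ball from N | {K} reaches {C,G,V}.
G ∈ reach(N|{K}) ⇒ N ⊥̸ G | {K}.

No — N and G are d-connected given {K}.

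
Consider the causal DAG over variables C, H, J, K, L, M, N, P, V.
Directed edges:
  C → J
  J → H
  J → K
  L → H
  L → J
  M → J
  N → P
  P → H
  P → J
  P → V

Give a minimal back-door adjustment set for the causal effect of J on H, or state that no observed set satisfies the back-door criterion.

J→H: minimal back-door set {L, P}.

desc(J)\{J}={H,K}; candidates ⊆ {C,L,M,N,P,V}.
size 0: {}; under {} J still reaches {C,H,L,M,N,P,V} ∋ H.
size 1: {C}, {L}, {M} …(+3); under {C} J still reaches {H,L,M,N,P,V} ∋ H.
{L,P}: J⊥H given {L,P} in G with J→· removed — back-door holds.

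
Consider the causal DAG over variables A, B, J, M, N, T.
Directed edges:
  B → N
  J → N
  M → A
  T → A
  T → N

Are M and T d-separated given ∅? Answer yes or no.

Yes — M ⊥ T | ∅.

Bayes-Ball from M | ∅ reaches {A}.
T ∉ reach(M|∅) ⇒ M ⊥ T | ∅.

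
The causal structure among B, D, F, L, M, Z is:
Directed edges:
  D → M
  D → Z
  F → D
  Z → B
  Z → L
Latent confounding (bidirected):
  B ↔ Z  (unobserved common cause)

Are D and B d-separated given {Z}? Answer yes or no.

No — D and B are d-connected given {Z}.

Bayes-Ball from D | {Z} reaches {B,F,M}.
B ∈ reach(D|{Z}) ⇒ D ⊥̸ B | {Z}.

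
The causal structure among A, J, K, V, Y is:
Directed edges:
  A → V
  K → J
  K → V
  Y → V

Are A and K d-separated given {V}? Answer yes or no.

No — A and K are d-connected given {V}.

Bayes-Ball from A | {V} reaches {J,K,Y}.
K ∈ reach(A|{V}) ⇒ A ⊥̸ K | {V}.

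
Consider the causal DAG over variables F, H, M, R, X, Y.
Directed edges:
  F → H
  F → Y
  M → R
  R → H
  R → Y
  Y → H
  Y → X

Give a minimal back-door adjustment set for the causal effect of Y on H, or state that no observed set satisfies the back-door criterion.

Y→H: minimal back-door set {F, R}.

desc(Y)\{Y}={H,X}; candidates ⊆ {F,M,R}.
size 0: {}; under {} Y still reaches {F,H,M,R} ∋ H.
size 1: {F}, {M}, {R}; under {F} Y still reaches {H,M,R} ∋ H.
{F,R}: Y⊥H given {F,R} in G with Y→· removed — back-door holds.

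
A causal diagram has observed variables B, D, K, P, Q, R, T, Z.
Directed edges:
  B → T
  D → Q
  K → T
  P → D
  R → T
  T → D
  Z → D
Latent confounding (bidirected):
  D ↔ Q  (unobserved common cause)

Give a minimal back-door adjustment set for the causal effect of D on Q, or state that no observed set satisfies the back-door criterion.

D→Q: no observed back-door set.

desc(D)\{D}={Q}; candidates ⊆ {B,K,P,R,T,Z}.
D↔Q: latent back-door arc(s) into D.
size 0: {}; under {} D still reaches {B,K,P,Q,R,T,Z} ∋ Q.
size 1: {B}, {K}, {P} …(+3); under {B} D still reaches {K,P,Q,R,T,Z} ∋ Q.
size 2: {B,K}, {B,P}, {B,R} …(+12); under {B,K} D still reaches {P,Q,R,T,Z} ∋ Q.
D↔Q cannot be blocked by any observed set — no back-door set.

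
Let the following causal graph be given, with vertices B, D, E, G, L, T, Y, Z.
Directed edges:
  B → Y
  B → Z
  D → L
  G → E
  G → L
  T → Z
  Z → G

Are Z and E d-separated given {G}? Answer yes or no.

Bayes-Ball from Z | {G} reaches {B,T,Y}.
E ∉ reach(Z|{G}) ⇒ Z ⊥ E | {G}.

Yes — Z ⊥ E | {G}.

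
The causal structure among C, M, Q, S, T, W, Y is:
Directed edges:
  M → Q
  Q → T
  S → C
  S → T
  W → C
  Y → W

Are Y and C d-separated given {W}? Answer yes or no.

Bayes-Ball from Y | {W} reaches ∅.
C ∉ reach(Y|{W}) ⇒ Y ⊥ C | {W}.

Yes — Y ⊥ C | {W}.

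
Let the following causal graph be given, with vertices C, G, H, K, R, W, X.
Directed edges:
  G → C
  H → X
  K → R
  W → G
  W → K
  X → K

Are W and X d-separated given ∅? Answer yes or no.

Bayes-Ball from W | ∅ reaches {C,G,K,R}.
X ∉ reach(W|∅) ⇒ W ⊥ X | ∅.

Yes — W ⊥ X | ∅.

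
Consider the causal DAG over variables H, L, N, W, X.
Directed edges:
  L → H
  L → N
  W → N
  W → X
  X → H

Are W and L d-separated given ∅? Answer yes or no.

Yes — W ⊥ L | ∅.

Bayes-Ball from W | ∅ reaches {H,N,X}.
L ∉ reach(W|∅) ⇒ W ⊥ L | ∅.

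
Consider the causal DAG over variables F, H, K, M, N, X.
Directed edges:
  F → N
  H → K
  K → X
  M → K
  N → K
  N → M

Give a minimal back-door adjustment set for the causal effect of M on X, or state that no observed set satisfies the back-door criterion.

M→X: minimal back-door set {N}.

desc(M)\{M}={K,X}; candidates ⊆ {F,H,N}.
size 0: {}; under {} M still reaches {F,K,N,X} ∋ X.
{N}: M⊥X given {N} in G with M→· removed — back-door holds.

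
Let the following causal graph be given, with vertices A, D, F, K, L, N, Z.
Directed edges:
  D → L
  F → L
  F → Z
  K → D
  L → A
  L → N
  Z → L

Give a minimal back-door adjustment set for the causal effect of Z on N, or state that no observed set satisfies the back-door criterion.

Z→N: minimal back-door set {F}.

desc(Z)\{Z}={A,L,N}; candidates ⊆ {D,F,K}.
size 0: {}; under {} Z still reaches {A,F,L,N} ∋ N.
{F}: Z⊥N given {F} in G with Z→· removed — back-door holds.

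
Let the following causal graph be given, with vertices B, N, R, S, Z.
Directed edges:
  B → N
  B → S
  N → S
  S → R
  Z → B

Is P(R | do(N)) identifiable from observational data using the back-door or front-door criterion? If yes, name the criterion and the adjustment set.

P(R|do(N)): backdoor, adjust for {B}.

desc(N)\{N}={R,S}; candidates ⊆ {B,Z}.
size 0: {}; under {} N still reaches {B,R,S,Z} ∋ R.
{B}: N⊥R given {B} in G with N→· removed — back-door holds.
P(R|do(N)) = Σ_{B} P(R|N,B)·P(B).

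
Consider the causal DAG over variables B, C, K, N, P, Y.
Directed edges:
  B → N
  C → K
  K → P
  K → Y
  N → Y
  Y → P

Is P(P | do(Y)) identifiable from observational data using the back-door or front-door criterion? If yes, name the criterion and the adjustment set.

desc(Y)\{Y}={P}; candidates ⊆ {B,C,K,N}.
size 0: {}; under {} Y still reaches {B,C,K,N,P} ∋ P.
{K}: Y⊥P given {K} in G with Y→· removed — back-door holds.
P(P|do(Y)) = Σ_{K} P(P|Y,K)·P(K).

P(P|do(Y)): backdoor, adjust for {K}.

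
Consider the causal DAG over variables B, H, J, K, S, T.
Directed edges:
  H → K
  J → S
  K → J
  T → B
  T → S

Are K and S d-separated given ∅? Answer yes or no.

No — K and S are d-connected given ∅.

Bayes-Ball from K | ∅ reaches {H,J,S}.
S ∈ reach(K|∅) ⇒ K ⊥̸ S | ∅.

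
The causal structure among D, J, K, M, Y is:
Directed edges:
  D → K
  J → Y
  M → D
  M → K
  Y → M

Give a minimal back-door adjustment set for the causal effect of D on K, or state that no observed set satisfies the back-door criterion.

D→K: minimal back-door set {M}.

desc(D)\{D}={K}; candidates ⊆ {J,M,Y}.
size 0: {}; under {} D still reaches {J,K,M,Y} ∋ K.
{M}: D⊥K given {M} in G with D→· removed — back-door holds.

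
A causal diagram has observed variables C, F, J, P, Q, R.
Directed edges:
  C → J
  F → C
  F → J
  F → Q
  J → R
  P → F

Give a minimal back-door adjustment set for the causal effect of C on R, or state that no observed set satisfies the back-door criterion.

desc(C)\{C}={J,R}; candidates ⊆ {F,P,Q}.
size 0: {}; under {} C still reaches {F,J,P,Q,R} ∋ R.
{F}: C⊥R given {F} in G with C→· removed — back-door holds.

C→R: minimal back-door set {F}.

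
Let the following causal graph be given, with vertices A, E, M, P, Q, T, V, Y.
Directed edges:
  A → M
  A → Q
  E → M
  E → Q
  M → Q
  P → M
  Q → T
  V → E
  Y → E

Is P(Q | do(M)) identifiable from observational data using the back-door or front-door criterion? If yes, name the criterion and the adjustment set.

desc(M)\{M}={Q,T}; candidates ⊆ {A,E,P,V,Y}.
size 0: {}; under {} M still reaches {A,E,P,Q,T,V,Y} ∋ Q.
size 1: {A}, {E}, {P} …(+2); under {A} M still reaches {E,P,Q,T,V,Y} ∋ Q.
{A,E}: M⊥Q given {A,E} in G with M→· removed — back-door holds.
P(Q|do(M)) = Σ_{A,E} P(Q|M,A,E)·P(A,E).

P(Q|do(M)): backdoor, adjust for {A, E}.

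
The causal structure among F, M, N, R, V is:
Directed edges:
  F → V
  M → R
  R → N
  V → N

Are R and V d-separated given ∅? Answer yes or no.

Yes — R ⊥ V | ∅.

Bayes-Ball from R | ∅ reaches {M,N}.
V ∉ reach(R|∅) ⇒ R ⊥ V | ∅.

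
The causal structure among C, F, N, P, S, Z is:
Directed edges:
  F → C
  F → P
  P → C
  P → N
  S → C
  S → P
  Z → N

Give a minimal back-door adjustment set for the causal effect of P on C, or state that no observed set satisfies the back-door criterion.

desc(P)\{P}={C,N}; candidates ⊆ {F,S,Z}.
size 0: {}; under {} P still reaches {C,F,S} ∋ C.
size 1: {F}, {S}, {Z}; under {F} P still reaches {C,S} ∋ C.
{F,S}: P⊥C given {F,S} in G with P→· removed — back-door holds.

P→C: minimal back-door set {F, S}.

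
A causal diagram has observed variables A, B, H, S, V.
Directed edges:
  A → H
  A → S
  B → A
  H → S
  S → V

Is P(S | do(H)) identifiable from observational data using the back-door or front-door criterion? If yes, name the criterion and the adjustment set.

desc(H)\{H}={S,V}; candidates ⊆ {A,B}.
size 0: {}; under {} H still reaches {A,B,S,V} ∋ S.
{A}: H⊥S given {A} in G with H→· removed — back-door holds.
P(S|do(H)) = Σ_{A} P(S|H,A)·P(A).

P(S|do(H)): backdoor, adjust for {A}.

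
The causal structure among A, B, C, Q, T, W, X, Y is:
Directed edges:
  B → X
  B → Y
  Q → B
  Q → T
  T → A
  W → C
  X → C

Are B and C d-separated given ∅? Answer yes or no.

No — B and C are d-connected given ∅.

Bayes-Ball from B | ∅ reaches {A,C,Q,T,X,Y}.
C ∈ reach(B|∅) ⇒ B ⊥̸ C | ∅.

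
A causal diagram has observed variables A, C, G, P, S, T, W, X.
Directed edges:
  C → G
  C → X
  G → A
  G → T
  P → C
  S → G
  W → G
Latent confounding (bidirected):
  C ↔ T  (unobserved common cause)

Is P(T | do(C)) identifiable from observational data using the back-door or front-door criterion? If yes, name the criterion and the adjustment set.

P(T|do(C)): frontdoor, adjust for {G}.

desc(C)\{C}={A,G,T,X}; candidates ⊆ {P,S,W}.
C↔T: latent back-door arc(s) into C.
size 0: {}; under {} C still reaches {P,T} ∋ T.
size 1: {P}, {S}, {W}; under {P} C still reaches {T} ∋ T.
size 2: {P,S}, {P,W}, {S,W}; under {P,S} C still reaches {T} ∋ T.
C↔T cannot be blocked by any observed set — no back-door set.
{G}: (i) intercepts every directed C→T path; (ii) no back-door C→{G}; (iii) {C} blocks every back-door {G}→T. Front-door holds.
P(T|do(C)) = Σ_{G} P(G|C) Σ_{C'} P(T|G,C')P(C').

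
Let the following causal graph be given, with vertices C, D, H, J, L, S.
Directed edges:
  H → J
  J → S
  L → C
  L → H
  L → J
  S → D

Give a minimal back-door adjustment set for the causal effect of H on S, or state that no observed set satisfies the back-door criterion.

desc(H)\{H}={D,J,S}; candidates ⊆ {C,L}.
size 0: {}; under {} H still reaches {C,D,J,L,S} ∋ S.
{L}: H⊥S given {L} in G with H→· removed — back-door holds.

H→S: minimal back-door set {L}.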